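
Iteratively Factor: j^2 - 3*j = (j - 3)*(j)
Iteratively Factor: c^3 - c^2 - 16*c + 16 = (c + 4)*(c^2 - 5*c + 4) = (c - 4)*(c + 4)*(c - 1)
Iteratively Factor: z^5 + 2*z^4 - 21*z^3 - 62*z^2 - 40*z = (z)*(z^4 + 2*z^3 - 21*z^2 - 62*z - 40) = z*(z + 2)*(z^3 - 21*z - 20) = z*(z + 1)*(z + 2)*(z^2 - z - 20) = z*(z + 1)*(z + 2)*(z + 4)*(z - 5)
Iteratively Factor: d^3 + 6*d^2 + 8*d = (d)*(d^2 + 6*d + 8) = d*(d + 4)*(d + 2)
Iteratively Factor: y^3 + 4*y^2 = (y)*(y^2 + 4*y) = y^2*(y + 4)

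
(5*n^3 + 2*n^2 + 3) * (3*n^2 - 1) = 15*n^5 + 6*n^4 - 5*n^3 + 7*n^2 - 3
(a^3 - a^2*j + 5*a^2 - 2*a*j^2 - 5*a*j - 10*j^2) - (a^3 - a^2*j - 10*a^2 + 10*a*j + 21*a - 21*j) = 15*a^2 - 2*a*j^2 - 15*a*j - 21*a - 10*j^2 + 21*j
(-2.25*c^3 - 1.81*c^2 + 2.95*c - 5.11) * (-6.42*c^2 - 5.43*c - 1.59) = 14.445*c^5 + 23.8377*c^4 - 5.5332*c^3 + 19.6656*c^2 + 23.0568*c + 8.1249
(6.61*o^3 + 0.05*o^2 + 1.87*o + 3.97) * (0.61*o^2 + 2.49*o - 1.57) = 4.0321*o^5 + 16.4894*o^4 - 9.1125*o^3 + 6.9995*o^2 + 6.9494*o - 6.2329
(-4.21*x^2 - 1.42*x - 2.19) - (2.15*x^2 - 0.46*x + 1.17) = -6.36*x^2 - 0.96*x - 3.36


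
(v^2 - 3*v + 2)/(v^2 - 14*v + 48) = (v^2 - 3*v + 2)/(v^2 - 14*v + 48)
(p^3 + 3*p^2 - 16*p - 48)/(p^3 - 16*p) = (p + 3)/p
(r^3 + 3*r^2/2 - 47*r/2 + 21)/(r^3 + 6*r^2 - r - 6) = (r - 7/2)/(r + 1)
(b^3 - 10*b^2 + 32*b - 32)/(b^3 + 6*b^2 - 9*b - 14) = (b^2 - 8*b + 16)/(b^2 + 8*b + 7)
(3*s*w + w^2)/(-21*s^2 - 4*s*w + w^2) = -w/(7*s - w)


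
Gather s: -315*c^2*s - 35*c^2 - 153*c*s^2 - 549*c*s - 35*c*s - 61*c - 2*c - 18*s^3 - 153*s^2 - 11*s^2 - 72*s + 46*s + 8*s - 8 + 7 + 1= -35*c^2 - 63*c - 18*s^3 + s^2*(-153*c - 164) + s*(-315*c^2 - 584*c - 18)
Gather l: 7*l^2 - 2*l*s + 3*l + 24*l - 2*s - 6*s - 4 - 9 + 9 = 7*l^2 + l*(27 - 2*s) - 8*s - 4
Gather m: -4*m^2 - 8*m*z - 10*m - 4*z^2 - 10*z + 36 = -4*m^2 + m*(-8*z - 10) - 4*z^2 - 10*z + 36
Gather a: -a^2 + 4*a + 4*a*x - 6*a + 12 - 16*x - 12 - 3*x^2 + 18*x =-a^2 + a*(4*x - 2) - 3*x^2 + 2*x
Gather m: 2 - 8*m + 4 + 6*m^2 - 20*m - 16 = 6*m^2 - 28*m - 10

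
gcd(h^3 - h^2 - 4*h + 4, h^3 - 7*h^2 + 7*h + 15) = 1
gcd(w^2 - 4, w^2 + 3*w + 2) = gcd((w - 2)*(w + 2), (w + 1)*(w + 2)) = w + 2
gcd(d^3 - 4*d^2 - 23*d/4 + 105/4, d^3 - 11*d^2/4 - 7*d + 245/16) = d^2 - d - 35/4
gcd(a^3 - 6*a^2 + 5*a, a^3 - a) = a^2 - a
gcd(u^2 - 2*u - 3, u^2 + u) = u + 1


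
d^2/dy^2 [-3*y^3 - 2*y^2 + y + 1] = -18*y - 4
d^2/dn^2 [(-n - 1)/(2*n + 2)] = 0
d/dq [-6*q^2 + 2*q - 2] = 2 - 12*q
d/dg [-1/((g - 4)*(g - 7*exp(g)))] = (g + (1 - 7*exp(g))*(g - 4) - 7*exp(g))/((g - 4)^2*(g - 7*exp(g))^2)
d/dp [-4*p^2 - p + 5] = -8*p - 1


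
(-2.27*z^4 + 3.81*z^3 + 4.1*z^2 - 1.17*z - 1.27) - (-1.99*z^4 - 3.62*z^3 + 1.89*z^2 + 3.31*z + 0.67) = -0.28*z^4 + 7.43*z^3 + 2.21*z^2 - 4.48*z - 1.94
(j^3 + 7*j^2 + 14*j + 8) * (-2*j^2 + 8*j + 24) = -2*j^5 - 6*j^4 + 52*j^3 + 264*j^2 + 400*j + 192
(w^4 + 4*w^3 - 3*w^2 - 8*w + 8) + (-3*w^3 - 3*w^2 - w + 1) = w^4 + w^3 - 6*w^2 - 9*w + 9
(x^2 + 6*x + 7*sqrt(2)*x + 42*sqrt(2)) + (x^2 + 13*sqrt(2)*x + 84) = 2*x^2 + 6*x + 20*sqrt(2)*x + 42*sqrt(2) + 84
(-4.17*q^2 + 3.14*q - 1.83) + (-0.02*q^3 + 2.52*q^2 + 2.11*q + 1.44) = -0.02*q^3 - 1.65*q^2 + 5.25*q - 0.39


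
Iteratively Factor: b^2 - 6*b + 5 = (b - 5)*(b - 1)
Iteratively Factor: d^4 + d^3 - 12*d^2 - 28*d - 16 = (d + 2)*(d^3 - d^2 - 10*d - 8) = (d + 1)*(d + 2)*(d^2 - 2*d - 8) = (d - 4)*(d + 1)*(d + 2)*(d + 2)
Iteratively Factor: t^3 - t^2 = (t)*(t^2 - t) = t^2*(t - 1)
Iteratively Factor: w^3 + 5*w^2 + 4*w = (w + 1)*(w^2 + 4*w) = w*(w + 1)*(w + 4)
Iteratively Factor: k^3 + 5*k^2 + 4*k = (k + 4)*(k^2 + k) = k*(k + 4)*(k + 1)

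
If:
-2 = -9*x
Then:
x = 2/9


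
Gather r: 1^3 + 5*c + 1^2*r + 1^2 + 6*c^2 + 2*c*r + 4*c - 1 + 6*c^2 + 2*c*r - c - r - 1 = 12*c^2 + 4*c*r + 8*c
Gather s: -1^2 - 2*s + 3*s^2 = 3*s^2 - 2*s - 1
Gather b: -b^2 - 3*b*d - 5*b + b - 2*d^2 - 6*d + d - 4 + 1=-b^2 + b*(-3*d - 4) - 2*d^2 - 5*d - 3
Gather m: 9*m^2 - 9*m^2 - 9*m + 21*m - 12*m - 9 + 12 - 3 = 0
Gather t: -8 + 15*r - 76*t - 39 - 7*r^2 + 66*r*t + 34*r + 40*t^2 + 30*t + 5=-7*r^2 + 49*r + 40*t^2 + t*(66*r - 46) - 42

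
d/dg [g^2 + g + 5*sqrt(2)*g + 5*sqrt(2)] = 2*g + 1 + 5*sqrt(2)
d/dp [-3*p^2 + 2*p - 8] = 2 - 6*p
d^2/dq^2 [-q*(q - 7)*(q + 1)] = 12 - 6*q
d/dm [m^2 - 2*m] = 2*m - 2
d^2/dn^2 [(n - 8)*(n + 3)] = 2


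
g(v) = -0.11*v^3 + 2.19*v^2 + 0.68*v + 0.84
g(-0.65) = 1.35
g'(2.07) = 8.33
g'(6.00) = 15.08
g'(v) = -0.33*v^2 + 4.38*v + 0.68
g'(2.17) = 8.63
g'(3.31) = 11.56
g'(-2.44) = -11.97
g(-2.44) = 13.82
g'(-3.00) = -15.43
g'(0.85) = 4.16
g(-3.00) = 21.48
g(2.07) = 10.66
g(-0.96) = 2.30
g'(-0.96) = -3.83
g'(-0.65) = -2.31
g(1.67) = 7.57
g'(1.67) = 7.07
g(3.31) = 23.10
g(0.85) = 2.93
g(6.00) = 60.00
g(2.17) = 11.50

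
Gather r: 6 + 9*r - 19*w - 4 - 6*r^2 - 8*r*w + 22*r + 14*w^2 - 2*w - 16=-6*r^2 + r*(31 - 8*w) + 14*w^2 - 21*w - 14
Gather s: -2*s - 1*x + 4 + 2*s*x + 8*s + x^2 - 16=s*(2*x + 6) + x^2 - x - 12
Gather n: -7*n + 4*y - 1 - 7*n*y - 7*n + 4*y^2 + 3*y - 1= n*(-7*y - 14) + 4*y^2 + 7*y - 2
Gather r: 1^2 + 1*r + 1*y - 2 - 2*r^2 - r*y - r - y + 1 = -2*r^2 - r*y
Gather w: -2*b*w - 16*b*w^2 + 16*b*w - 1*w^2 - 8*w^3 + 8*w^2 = 14*b*w - 8*w^3 + w^2*(7 - 16*b)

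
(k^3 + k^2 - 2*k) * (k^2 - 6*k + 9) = k^5 - 5*k^4 + k^3 + 21*k^2 - 18*k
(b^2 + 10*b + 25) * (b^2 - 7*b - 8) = b^4 + 3*b^3 - 53*b^2 - 255*b - 200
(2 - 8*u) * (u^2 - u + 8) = -8*u^3 + 10*u^2 - 66*u + 16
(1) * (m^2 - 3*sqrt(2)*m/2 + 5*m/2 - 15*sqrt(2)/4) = m^2 - 3*sqrt(2)*m/2 + 5*m/2 - 15*sqrt(2)/4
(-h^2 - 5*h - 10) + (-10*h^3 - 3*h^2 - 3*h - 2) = -10*h^3 - 4*h^2 - 8*h - 12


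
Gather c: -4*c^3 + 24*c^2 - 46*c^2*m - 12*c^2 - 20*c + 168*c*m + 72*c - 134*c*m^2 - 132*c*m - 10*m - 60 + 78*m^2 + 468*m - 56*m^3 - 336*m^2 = -4*c^3 + c^2*(12 - 46*m) + c*(-134*m^2 + 36*m + 52) - 56*m^3 - 258*m^2 + 458*m - 60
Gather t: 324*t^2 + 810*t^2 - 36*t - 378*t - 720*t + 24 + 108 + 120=1134*t^2 - 1134*t + 252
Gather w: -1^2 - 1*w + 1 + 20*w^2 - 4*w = 20*w^2 - 5*w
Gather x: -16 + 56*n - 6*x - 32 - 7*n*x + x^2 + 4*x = 56*n + x^2 + x*(-7*n - 2) - 48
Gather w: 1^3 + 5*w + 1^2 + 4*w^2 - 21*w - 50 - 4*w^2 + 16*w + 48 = 0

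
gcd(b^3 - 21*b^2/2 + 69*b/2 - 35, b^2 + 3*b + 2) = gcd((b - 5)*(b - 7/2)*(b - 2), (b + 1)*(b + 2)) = 1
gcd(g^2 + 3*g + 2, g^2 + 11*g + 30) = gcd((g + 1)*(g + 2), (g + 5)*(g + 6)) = 1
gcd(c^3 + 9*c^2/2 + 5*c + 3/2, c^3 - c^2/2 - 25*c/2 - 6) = c^2 + 7*c/2 + 3/2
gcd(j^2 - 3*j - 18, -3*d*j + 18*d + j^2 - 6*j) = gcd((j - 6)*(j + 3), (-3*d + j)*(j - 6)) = j - 6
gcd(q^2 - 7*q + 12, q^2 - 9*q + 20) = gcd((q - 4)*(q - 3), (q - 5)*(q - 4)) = q - 4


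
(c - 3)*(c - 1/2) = c^2 - 7*c/2 + 3/2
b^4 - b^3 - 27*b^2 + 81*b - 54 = (b - 3)^2*(b - 1)*(b + 6)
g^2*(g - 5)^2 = g^4 - 10*g^3 + 25*g^2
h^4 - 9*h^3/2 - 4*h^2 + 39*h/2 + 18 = (h - 4)*(h - 3)*(h + 1)*(h + 3/2)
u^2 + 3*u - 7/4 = (u - 1/2)*(u + 7/2)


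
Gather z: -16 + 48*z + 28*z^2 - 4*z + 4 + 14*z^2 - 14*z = 42*z^2 + 30*z - 12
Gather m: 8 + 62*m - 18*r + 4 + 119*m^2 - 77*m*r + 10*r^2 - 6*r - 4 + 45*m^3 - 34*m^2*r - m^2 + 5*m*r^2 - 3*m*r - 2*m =45*m^3 + m^2*(118 - 34*r) + m*(5*r^2 - 80*r + 60) + 10*r^2 - 24*r + 8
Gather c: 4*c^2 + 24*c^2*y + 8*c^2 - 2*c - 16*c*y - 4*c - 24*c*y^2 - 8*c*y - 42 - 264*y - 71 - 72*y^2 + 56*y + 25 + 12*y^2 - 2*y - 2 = c^2*(24*y + 12) + c*(-24*y^2 - 24*y - 6) - 60*y^2 - 210*y - 90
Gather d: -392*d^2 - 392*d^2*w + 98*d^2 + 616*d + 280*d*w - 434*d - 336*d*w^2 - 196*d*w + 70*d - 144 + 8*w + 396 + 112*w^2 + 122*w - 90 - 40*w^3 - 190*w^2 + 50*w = d^2*(-392*w - 294) + d*(-336*w^2 + 84*w + 252) - 40*w^3 - 78*w^2 + 180*w + 162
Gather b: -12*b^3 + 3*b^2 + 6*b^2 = -12*b^3 + 9*b^2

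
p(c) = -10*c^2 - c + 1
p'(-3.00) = 59.00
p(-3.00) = -86.00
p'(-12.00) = 239.00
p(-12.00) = -1427.00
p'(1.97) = -40.40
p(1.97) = -39.78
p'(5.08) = -102.60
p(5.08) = -262.14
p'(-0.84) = 15.80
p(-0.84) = -5.22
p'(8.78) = -176.60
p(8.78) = -778.66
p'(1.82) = -37.40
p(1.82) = -33.94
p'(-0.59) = 10.80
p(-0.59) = -1.89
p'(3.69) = -74.80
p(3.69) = -138.85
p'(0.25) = -6.00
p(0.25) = 0.12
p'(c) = -20*c - 1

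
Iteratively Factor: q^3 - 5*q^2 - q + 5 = (q - 5)*(q^2 - 1) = (q - 5)*(q + 1)*(q - 1)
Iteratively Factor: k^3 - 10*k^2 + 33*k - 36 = (k - 4)*(k^2 - 6*k + 9) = (k - 4)*(k - 3)*(k - 3)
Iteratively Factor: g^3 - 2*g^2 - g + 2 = (g - 1)*(g^2 - g - 2) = (g - 2)*(g - 1)*(g + 1)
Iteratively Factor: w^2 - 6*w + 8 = (w - 2)*(w - 4)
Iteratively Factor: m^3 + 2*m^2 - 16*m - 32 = (m + 2)*(m^2 - 16) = (m + 2)*(m + 4)*(m - 4)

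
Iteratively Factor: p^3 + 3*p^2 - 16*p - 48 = (p + 4)*(p^2 - p - 12) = (p + 3)*(p + 4)*(p - 4)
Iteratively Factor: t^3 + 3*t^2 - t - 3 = (t + 3)*(t^2 - 1) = (t - 1)*(t + 3)*(t + 1)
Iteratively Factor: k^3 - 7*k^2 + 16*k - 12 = (k - 2)*(k^2 - 5*k + 6) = (k - 2)^2*(k - 3)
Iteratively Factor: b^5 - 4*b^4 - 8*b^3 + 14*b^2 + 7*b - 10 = (b + 2)*(b^4 - 6*b^3 + 4*b^2 + 6*b - 5) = (b - 1)*(b + 2)*(b^3 - 5*b^2 - b + 5) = (b - 5)*(b - 1)*(b + 2)*(b^2 - 1) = (b - 5)*(b - 1)*(b + 1)*(b + 2)*(b - 1)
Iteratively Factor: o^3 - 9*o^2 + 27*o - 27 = (o - 3)*(o^2 - 6*o + 9) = (o - 3)^2*(o - 3)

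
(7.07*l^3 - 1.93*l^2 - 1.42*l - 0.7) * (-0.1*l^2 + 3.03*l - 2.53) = -0.707*l^5 + 21.6151*l^4 - 23.593*l^3 + 0.6503*l^2 + 1.4716*l + 1.771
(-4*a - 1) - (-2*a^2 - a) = 2*a^2 - 3*a - 1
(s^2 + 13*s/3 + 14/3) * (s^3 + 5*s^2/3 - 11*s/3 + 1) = s^5 + 6*s^4 + 74*s^3/9 - 64*s^2/9 - 115*s/9 + 14/3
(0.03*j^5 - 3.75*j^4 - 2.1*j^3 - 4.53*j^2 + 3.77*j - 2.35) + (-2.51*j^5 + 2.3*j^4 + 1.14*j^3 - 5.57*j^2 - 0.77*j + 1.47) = -2.48*j^5 - 1.45*j^4 - 0.96*j^3 - 10.1*j^2 + 3.0*j - 0.88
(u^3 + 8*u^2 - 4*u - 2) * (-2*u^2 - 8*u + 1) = -2*u^5 - 24*u^4 - 55*u^3 + 44*u^2 + 12*u - 2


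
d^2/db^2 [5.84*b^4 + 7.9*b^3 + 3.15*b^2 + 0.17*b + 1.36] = 70.08*b^2 + 47.4*b + 6.3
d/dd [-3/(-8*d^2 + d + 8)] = 3*(1 - 16*d)/(-8*d^2 + d + 8)^2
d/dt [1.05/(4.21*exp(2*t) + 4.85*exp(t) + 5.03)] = (-8.841*exp(t) - 5.0925)*exp(t)/(4.21*exp(2*t) + 4.85*exp(t) + 5.03)^2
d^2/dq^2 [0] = 0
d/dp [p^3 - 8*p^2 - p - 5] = 3*p^2 - 16*p - 1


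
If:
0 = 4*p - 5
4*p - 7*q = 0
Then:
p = 5/4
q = 5/7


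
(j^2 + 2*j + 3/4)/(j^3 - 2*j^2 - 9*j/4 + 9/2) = (2*j + 1)/(2*j^2 - 7*j + 6)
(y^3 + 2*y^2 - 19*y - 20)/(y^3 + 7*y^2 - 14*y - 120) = (y + 1)/(y + 6)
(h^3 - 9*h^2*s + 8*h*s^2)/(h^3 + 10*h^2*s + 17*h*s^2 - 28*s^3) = h*(h - 8*s)/(h^2 + 11*h*s + 28*s^2)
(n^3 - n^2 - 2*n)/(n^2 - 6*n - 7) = n*(n - 2)/(n - 7)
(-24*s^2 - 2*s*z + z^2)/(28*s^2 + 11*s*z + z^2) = (-6*s + z)/(7*s + z)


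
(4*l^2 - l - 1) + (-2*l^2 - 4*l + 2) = 2*l^2 - 5*l + 1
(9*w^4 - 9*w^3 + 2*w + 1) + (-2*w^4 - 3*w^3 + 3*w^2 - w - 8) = 7*w^4 - 12*w^3 + 3*w^2 + w - 7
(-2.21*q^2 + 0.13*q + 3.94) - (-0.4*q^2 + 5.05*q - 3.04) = -1.81*q^2 - 4.92*q + 6.98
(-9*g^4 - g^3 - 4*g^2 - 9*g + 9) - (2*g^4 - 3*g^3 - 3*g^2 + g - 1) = -11*g^4 + 2*g^3 - g^2 - 10*g + 10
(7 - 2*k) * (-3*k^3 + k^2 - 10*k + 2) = 6*k^4 - 23*k^3 + 27*k^2 - 74*k + 14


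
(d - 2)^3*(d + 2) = d^4 - 4*d^3 + 16*d - 16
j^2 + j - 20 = (j - 4)*(j + 5)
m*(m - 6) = m^2 - 6*m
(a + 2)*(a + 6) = a^2 + 8*a + 12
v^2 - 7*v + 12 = (v - 4)*(v - 3)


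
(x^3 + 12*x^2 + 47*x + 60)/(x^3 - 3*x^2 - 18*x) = (x^2 + 9*x + 20)/(x*(x - 6))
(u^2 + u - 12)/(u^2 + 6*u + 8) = (u - 3)/(u + 2)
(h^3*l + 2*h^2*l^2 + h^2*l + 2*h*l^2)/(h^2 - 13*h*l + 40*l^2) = h*l*(h^2 + 2*h*l + h + 2*l)/(h^2 - 13*h*l + 40*l^2)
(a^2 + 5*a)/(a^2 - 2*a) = (a + 5)/(a - 2)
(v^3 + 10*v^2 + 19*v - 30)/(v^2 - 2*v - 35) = (v^2 + 5*v - 6)/(v - 7)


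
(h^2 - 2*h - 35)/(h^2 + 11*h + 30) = (h - 7)/(h + 6)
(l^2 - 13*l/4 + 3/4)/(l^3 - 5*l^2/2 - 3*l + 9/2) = (4*l - 1)/(2*(2*l^2 + l - 3))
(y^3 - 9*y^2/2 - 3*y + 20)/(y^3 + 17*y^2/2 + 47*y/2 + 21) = (2*y^2 - 13*y + 20)/(2*y^2 + 13*y + 21)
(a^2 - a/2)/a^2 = (a - 1/2)/a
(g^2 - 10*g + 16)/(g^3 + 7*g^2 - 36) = (g - 8)/(g^2 + 9*g + 18)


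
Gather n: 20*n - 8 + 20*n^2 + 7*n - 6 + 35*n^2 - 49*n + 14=55*n^2 - 22*n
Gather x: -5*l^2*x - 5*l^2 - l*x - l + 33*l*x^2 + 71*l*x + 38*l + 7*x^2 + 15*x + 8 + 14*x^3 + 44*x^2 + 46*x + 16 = -5*l^2 + 37*l + 14*x^3 + x^2*(33*l + 51) + x*(-5*l^2 + 70*l + 61) + 24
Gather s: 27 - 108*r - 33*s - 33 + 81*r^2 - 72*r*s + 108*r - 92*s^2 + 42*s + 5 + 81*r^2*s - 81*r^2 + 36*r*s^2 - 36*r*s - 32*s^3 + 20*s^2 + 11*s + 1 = -32*s^3 + s^2*(36*r - 72) + s*(81*r^2 - 108*r + 20)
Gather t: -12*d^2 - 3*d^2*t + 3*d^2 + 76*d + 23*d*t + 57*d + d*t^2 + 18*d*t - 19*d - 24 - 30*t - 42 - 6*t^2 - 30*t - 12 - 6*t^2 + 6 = -9*d^2 + 114*d + t^2*(d - 12) + t*(-3*d^2 + 41*d - 60) - 72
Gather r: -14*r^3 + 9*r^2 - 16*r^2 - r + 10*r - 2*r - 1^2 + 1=-14*r^3 - 7*r^2 + 7*r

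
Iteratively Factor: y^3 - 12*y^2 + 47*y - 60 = (y - 5)*(y^2 - 7*y + 12) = (y - 5)*(y - 3)*(y - 4)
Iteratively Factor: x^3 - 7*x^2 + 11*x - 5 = (x - 5)*(x^2 - 2*x + 1) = (x - 5)*(x - 1)*(x - 1)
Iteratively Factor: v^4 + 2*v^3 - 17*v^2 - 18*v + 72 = (v - 3)*(v^3 + 5*v^2 - 2*v - 24) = (v - 3)*(v + 4)*(v^2 + v - 6) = (v - 3)*(v - 2)*(v + 4)*(v + 3)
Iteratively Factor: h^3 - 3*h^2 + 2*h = (h - 1)*(h^2 - 2*h) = h*(h - 1)*(h - 2)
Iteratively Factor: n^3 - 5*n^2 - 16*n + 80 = (n - 5)*(n^2 - 16) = (n - 5)*(n + 4)*(n - 4)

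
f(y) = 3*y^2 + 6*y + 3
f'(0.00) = 6.00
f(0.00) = 3.00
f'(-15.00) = -84.00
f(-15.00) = 588.00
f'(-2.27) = -7.62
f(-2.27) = 4.84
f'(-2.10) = -6.60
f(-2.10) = 3.63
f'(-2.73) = -10.38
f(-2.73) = 8.98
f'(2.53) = 21.18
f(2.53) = 37.38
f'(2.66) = 21.96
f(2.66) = 40.19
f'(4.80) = 34.80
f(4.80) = 100.92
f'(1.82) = 16.92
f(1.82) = 23.86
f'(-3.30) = -13.80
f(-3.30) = 15.87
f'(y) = 6*y + 6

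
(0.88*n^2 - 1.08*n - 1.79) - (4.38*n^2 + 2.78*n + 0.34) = -3.5*n^2 - 3.86*n - 2.13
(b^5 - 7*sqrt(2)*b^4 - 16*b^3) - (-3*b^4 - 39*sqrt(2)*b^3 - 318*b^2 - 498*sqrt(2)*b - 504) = b^5 - 7*sqrt(2)*b^4 + 3*b^4 - 16*b^3 + 39*sqrt(2)*b^3 + 318*b^2 + 498*sqrt(2)*b + 504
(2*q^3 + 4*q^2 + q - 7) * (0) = 0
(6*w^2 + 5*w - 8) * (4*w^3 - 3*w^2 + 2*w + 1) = 24*w^5 + 2*w^4 - 35*w^3 + 40*w^2 - 11*w - 8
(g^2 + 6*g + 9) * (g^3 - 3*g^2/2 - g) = g^5 + 9*g^4/2 - g^3 - 39*g^2/2 - 9*g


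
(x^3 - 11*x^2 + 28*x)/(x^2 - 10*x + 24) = x*(x - 7)/(x - 6)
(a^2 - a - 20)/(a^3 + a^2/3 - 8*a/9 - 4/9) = 9*(a^2 - a - 20)/(9*a^3 + 3*a^2 - 8*a - 4)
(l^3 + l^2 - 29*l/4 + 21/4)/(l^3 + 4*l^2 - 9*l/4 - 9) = (2*l^2 + 5*l - 7)/(2*l^2 + 11*l + 12)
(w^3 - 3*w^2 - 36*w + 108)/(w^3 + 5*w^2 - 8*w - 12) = (w^2 - 9*w + 18)/(w^2 - w - 2)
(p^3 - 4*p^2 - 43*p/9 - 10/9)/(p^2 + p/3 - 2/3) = (9*p^3 - 36*p^2 - 43*p - 10)/(3*(3*p^2 + p - 2))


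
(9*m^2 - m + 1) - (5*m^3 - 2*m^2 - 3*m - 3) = -5*m^3 + 11*m^2 + 2*m + 4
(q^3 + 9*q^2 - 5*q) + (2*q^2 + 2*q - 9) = q^3 + 11*q^2 - 3*q - 9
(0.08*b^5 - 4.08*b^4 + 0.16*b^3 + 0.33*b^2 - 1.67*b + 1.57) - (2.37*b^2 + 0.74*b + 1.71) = 0.08*b^5 - 4.08*b^4 + 0.16*b^3 - 2.04*b^2 - 2.41*b - 0.14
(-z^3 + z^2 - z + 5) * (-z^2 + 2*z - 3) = z^5 - 3*z^4 + 6*z^3 - 10*z^2 + 13*z - 15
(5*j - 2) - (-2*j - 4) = 7*j + 2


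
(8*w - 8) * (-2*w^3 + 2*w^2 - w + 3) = -16*w^4 + 32*w^3 - 24*w^2 + 32*w - 24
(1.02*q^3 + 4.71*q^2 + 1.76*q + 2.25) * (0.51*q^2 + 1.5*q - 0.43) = 0.5202*q^5 + 3.9321*q^4 + 7.524*q^3 + 1.7622*q^2 + 2.6182*q - 0.9675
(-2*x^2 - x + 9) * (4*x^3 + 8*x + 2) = -8*x^5 - 4*x^4 + 20*x^3 - 12*x^2 + 70*x + 18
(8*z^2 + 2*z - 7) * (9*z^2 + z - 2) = 72*z^4 + 26*z^3 - 77*z^2 - 11*z + 14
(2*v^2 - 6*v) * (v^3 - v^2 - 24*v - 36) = 2*v^5 - 8*v^4 - 42*v^3 + 72*v^2 + 216*v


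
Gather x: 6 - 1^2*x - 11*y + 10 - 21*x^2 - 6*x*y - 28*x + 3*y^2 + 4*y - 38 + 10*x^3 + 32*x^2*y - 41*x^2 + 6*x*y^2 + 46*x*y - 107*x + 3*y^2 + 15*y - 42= 10*x^3 + x^2*(32*y - 62) + x*(6*y^2 + 40*y - 136) + 6*y^2 + 8*y - 64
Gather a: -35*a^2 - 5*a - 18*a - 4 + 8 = -35*a^2 - 23*a + 4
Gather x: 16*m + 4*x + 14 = 16*m + 4*x + 14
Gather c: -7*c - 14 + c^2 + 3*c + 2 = c^2 - 4*c - 12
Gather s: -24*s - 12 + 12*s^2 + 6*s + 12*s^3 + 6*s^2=12*s^3 + 18*s^2 - 18*s - 12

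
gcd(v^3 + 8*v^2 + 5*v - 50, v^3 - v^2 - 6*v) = 1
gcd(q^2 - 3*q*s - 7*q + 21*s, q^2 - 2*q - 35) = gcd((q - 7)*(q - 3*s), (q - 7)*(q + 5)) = q - 7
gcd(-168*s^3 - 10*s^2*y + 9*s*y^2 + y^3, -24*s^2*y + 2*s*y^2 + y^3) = -24*s^2 + 2*s*y + y^2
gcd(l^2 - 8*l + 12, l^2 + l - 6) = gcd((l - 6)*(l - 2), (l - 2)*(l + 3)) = l - 2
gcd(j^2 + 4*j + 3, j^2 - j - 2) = j + 1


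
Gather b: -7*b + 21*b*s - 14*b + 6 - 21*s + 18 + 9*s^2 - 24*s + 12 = b*(21*s - 21) + 9*s^2 - 45*s + 36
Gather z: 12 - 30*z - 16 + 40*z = 10*z - 4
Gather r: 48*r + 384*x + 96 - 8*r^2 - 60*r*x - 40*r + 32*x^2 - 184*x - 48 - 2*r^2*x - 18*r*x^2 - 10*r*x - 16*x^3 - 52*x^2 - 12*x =r^2*(-2*x - 8) + r*(-18*x^2 - 70*x + 8) - 16*x^3 - 20*x^2 + 188*x + 48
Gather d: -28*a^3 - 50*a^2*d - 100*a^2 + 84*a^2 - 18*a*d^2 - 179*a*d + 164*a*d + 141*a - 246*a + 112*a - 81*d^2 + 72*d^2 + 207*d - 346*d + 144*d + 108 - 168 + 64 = -28*a^3 - 16*a^2 + 7*a + d^2*(-18*a - 9) + d*(-50*a^2 - 15*a + 5) + 4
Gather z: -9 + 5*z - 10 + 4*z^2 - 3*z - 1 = 4*z^2 + 2*z - 20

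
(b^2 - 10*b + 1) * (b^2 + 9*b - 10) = b^4 - b^3 - 99*b^2 + 109*b - 10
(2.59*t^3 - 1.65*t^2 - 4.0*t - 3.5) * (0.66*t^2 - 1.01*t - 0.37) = 1.7094*t^5 - 3.7049*t^4 - 1.9318*t^3 + 2.3405*t^2 + 5.015*t + 1.295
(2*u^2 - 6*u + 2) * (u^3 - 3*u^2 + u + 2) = 2*u^5 - 12*u^4 + 22*u^3 - 8*u^2 - 10*u + 4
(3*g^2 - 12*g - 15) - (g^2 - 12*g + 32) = 2*g^2 - 47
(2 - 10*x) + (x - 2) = -9*x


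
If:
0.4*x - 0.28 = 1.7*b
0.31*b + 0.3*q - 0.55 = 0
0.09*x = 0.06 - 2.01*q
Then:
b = 2.18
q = -0.42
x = 9.95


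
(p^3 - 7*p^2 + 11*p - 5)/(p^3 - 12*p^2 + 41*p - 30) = (p - 1)/(p - 6)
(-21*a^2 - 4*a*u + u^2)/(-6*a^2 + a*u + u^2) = (-7*a + u)/(-2*a + u)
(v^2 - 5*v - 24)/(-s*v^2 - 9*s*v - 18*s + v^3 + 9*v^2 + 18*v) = (8 - v)/(s*v + 6*s - v^2 - 6*v)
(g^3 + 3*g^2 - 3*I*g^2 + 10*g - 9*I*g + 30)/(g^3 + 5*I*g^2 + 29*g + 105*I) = (g^2 + g*(3 + 2*I) + 6*I)/(g^2 + 10*I*g - 21)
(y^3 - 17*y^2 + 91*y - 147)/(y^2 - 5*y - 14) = (y^2 - 10*y + 21)/(y + 2)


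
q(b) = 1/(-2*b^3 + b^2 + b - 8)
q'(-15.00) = 0.00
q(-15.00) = 0.00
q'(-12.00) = 0.00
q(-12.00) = 0.00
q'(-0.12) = -0.01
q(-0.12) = -0.12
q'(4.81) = 0.00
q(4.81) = -0.00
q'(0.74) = 0.01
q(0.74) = -0.13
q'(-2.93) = 0.02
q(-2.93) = 0.02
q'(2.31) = 0.04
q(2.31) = -0.04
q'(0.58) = -0.00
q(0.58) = -0.13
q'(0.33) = -0.02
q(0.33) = -0.13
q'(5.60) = 0.00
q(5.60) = -0.00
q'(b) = (6*b^2 - 2*b - 1)/(-2*b^3 + b^2 + b - 8)^2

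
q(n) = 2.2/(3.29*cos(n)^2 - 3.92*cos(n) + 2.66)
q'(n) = 2.2*(6.58*sin(n)*cos(n) - 3.92*sin(n))/(3.29*cos(n)^2 - 3.92*cos(n) + 2.66)^2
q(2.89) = 0.23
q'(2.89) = -0.06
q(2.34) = 0.32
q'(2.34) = -0.28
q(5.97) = 1.15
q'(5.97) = -0.44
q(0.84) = 1.46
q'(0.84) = 0.34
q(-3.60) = 0.25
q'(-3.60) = -0.12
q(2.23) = 0.35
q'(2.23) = -0.35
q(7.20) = 1.47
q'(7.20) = 0.06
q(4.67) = 0.78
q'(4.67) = 1.15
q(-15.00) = 0.29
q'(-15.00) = 0.22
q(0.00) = 1.08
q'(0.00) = 0.00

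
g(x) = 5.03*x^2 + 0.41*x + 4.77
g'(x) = 10.06*x + 0.41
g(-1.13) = 10.73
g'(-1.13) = -10.96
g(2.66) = 41.45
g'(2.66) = 27.17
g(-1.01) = 9.49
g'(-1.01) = -9.75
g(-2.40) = 32.76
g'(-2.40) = -23.73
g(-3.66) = 70.65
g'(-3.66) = -36.41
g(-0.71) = 7.01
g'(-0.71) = -6.73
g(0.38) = 5.65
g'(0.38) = 4.23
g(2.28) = 31.85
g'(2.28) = 23.35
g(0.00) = 4.77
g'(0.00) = 0.41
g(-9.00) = 408.51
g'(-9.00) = -90.13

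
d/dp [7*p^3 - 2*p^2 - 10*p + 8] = 21*p^2 - 4*p - 10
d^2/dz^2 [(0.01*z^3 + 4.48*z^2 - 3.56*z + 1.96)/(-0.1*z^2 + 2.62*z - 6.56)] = (1.0842021724855e-19*z^5 - 2.400488*z^3 + 18.546912*z^2 - 13.513056*z - 287.54512)/(0.001*z^6 - 0.0786*z^5 + 2.25612*z^4 - 28.297048*z^3 + 148.001472*z^2 - 338.244096*z + 282.300416)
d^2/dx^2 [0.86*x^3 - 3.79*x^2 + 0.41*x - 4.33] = 5.16*x - 7.58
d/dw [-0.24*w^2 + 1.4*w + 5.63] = 1.4 - 0.48*w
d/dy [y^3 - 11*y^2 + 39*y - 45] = 3*y^2 - 22*y + 39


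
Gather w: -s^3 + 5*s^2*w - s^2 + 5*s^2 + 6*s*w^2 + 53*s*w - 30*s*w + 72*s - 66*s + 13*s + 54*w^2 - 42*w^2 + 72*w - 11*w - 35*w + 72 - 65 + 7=-s^3 + 4*s^2 + 19*s + w^2*(6*s + 12) + w*(5*s^2 + 23*s + 26) + 14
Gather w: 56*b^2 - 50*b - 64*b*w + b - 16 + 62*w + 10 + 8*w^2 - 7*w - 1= 56*b^2 - 49*b + 8*w^2 + w*(55 - 64*b) - 7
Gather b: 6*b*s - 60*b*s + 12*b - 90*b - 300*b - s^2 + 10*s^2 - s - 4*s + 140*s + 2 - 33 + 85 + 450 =b*(-54*s - 378) + 9*s^2 + 135*s + 504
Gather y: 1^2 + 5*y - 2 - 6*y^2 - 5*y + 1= -6*y^2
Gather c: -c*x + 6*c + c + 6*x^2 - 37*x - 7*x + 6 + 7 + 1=c*(7 - x) + 6*x^2 - 44*x + 14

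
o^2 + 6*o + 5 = (o + 1)*(o + 5)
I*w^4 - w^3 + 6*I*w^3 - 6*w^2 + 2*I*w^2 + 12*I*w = w*(w + 6)*(w + 2*I)*(I*w + 1)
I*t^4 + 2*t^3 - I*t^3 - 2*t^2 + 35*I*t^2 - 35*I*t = t*(t - 7*I)*(t + 5*I)*(I*t - I)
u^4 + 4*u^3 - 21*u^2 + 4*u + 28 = (u - 2)^2*(u + 1)*(u + 7)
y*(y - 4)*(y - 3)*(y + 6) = y^4 - y^3 - 30*y^2 + 72*y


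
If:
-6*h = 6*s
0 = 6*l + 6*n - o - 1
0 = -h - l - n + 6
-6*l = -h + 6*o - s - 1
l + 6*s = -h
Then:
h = 209/6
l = 1045/6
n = -203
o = -174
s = -209/6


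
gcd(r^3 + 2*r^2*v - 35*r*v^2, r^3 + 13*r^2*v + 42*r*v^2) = r^2 + 7*r*v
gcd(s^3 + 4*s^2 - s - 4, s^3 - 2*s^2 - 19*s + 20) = s^2 + 3*s - 4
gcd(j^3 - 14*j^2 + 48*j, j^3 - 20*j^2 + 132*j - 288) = j^2 - 14*j + 48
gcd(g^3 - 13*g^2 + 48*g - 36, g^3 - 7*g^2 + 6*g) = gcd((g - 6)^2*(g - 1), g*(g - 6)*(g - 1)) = g^2 - 7*g + 6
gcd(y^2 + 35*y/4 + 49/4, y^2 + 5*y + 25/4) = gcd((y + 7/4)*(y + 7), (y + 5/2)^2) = 1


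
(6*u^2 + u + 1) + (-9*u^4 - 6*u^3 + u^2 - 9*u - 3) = -9*u^4 - 6*u^3 + 7*u^2 - 8*u - 2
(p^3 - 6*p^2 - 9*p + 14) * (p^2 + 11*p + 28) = p^5 + 5*p^4 - 47*p^3 - 253*p^2 - 98*p + 392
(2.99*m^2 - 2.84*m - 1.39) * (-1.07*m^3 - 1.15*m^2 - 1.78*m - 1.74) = -3.1993*m^5 - 0.3997*m^4 - 0.568900000000001*m^3 + 1.4511*m^2 + 7.4158*m + 2.4186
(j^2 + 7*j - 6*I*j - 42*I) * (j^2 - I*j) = j^4 + 7*j^3 - 7*I*j^3 - 6*j^2 - 49*I*j^2 - 42*j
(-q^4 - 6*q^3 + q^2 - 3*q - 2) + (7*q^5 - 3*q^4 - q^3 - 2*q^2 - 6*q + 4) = 7*q^5 - 4*q^4 - 7*q^3 - q^2 - 9*q + 2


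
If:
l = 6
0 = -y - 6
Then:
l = 6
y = -6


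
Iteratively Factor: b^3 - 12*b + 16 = (b + 4)*(b^2 - 4*b + 4) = (b - 2)*(b + 4)*(b - 2)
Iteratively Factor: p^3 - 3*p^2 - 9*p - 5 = (p + 1)*(p^2 - 4*p - 5) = (p - 5)*(p + 1)*(p + 1)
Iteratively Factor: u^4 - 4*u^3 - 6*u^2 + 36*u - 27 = (u - 3)*(u^3 - u^2 - 9*u + 9) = (u - 3)^2*(u^2 + 2*u - 3) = (u - 3)^2*(u - 1)*(u + 3)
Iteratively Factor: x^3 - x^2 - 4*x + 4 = (x + 2)*(x^2 - 3*x + 2) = (x - 2)*(x + 2)*(x - 1)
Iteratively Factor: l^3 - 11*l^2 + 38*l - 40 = (l - 2)*(l^2 - 9*l + 20) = (l - 5)*(l - 2)*(l - 4)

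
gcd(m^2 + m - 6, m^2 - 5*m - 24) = m + 3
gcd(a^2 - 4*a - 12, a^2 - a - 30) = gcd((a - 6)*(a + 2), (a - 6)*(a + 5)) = a - 6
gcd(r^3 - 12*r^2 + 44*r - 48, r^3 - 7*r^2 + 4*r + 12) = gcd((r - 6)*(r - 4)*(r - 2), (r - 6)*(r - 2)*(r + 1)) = r^2 - 8*r + 12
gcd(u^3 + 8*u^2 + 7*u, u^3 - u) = u^2 + u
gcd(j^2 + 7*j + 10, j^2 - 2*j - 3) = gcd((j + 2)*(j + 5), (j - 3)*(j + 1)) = 1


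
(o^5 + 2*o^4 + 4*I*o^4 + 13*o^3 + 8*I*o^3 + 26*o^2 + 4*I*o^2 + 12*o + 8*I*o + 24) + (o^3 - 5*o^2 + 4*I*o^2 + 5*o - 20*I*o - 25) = o^5 + 2*o^4 + 4*I*o^4 + 14*o^3 + 8*I*o^3 + 21*o^2 + 8*I*o^2 + 17*o - 12*I*o - 1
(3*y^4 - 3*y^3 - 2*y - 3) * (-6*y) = -18*y^5 + 18*y^4 + 12*y^2 + 18*y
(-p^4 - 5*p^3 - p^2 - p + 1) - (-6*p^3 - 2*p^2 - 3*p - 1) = -p^4 + p^3 + p^2 + 2*p + 2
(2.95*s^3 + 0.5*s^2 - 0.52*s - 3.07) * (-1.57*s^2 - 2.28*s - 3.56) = -4.6315*s^5 - 7.511*s^4 - 10.8256*s^3 + 4.2255*s^2 + 8.8508*s + 10.9292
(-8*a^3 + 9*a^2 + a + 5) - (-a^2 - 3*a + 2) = -8*a^3 + 10*a^2 + 4*a + 3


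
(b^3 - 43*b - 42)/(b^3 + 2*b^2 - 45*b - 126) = (b + 1)/(b + 3)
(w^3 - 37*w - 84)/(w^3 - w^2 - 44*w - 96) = (w - 7)/(w - 8)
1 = 1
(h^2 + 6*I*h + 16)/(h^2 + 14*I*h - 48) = (h - 2*I)/(h + 6*I)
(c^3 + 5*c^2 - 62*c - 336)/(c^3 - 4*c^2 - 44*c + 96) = (c + 7)/(c - 2)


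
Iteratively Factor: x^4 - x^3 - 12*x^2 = (x)*(x^3 - x^2 - 12*x) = x*(x - 4)*(x^2 + 3*x) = x*(x - 4)*(x + 3)*(x)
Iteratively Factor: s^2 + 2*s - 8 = (s + 4)*(s - 2)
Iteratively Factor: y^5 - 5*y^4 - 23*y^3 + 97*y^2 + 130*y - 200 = (y - 5)*(y^4 - 23*y^2 - 18*y + 40) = (y - 5)*(y - 1)*(y^3 + y^2 - 22*y - 40) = (y - 5)*(y - 1)*(y + 4)*(y^2 - 3*y - 10) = (y - 5)*(y - 1)*(y + 2)*(y + 4)*(y - 5)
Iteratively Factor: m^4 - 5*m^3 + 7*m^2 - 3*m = (m)*(m^3 - 5*m^2 + 7*m - 3) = m*(m - 3)*(m^2 - 2*m + 1) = m*(m - 3)*(m - 1)*(m - 1)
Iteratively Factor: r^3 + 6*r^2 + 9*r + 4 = (r + 1)*(r^2 + 5*r + 4) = (r + 1)^2*(r + 4)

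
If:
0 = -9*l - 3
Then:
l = -1/3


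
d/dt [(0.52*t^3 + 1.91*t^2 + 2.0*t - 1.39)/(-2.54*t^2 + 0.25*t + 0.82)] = (-1.3208*t^4 + 0.26*t^3 + 6.8367*t^2 - 3.9288*t + 1.9875)/(6.4516*t^4 - 1.27*t^3 - 4.1031*t^2 + 0.41*t + 0.6724)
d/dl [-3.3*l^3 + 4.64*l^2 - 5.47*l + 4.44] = -9.9*l^2 + 9.28*l - 5.47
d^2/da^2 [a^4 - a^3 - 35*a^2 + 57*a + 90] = 12*a^2 - 6*a - 70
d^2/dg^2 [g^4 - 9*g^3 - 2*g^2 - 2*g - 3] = 12*g^2 - 54*g - 4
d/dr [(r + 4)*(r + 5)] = 2*r + 9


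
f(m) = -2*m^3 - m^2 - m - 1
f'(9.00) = -505.00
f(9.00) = -1549.00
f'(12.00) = -889.00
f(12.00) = -3613.00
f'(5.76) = -211.59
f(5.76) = -422.14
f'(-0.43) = -1.25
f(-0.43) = -0.60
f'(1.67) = -21.07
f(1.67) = -14.77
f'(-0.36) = -1.06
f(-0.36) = -0.68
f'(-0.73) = -2.74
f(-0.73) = -0.02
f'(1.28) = -13.39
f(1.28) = -8.11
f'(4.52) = -132.62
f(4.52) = -210.64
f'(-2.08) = -22.80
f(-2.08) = 14.75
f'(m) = -6*m^2 - 2*m - 1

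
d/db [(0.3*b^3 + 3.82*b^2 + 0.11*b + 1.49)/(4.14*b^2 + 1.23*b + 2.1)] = (1.242*b^4 + 0.738*b^3 + 6.1332*b^2 + 3.7068*b - 1.6017)/(17.1396*b^4 + 10.1844*b^3 + 18.9009*b^2 + 5.166*b + 4.41)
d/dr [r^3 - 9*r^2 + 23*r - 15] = 3*r^2 - 18*r + 23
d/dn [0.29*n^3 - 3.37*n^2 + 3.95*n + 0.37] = 0.87*n^2 - 6.74*n + 3.95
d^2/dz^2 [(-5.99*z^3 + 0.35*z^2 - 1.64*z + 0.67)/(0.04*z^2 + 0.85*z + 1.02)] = (1.38777878078145e-17*z^5 - 4.44089209850063e-16*z^4 - 8.195814*z^3 - 31.239228*z^2 - 36.853824*z + 4.485518)/(6.4e-5*z^6 + 0.00408*z^5 + 0.091596*z^4 + 0.822205*z^3 + 2.335698*z^2 + 2.65302*z + 1.061208)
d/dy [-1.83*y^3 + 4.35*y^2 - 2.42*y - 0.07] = -5.49*y^2 + 8.7*y - 2.42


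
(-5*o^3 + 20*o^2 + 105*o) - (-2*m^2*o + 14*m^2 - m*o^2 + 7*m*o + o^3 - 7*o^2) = 2*m^2*o - 14*m^2 + m*o^2 - 7*m*o - 6*o^3 + 27*o^2 + 105*o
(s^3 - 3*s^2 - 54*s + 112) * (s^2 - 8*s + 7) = s^5 - 11*s^4 - 23*s^3 + 523*s^2 - 1274*s + 784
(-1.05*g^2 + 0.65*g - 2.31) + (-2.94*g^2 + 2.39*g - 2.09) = -3.99*g^2 + 3.04*g - 4.4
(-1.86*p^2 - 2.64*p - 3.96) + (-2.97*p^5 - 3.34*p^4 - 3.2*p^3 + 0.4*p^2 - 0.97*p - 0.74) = -2.97*p^5 - 3.34*p^4 - 3.2*p^3 - 1.46*p^2 - 3.61*p - 4.7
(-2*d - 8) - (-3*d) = d - 8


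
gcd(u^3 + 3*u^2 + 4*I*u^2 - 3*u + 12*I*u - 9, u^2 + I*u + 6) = u + 3*I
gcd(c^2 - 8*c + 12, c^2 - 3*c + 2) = c - 2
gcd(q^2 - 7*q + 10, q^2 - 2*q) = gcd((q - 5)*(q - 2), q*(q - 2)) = q - 2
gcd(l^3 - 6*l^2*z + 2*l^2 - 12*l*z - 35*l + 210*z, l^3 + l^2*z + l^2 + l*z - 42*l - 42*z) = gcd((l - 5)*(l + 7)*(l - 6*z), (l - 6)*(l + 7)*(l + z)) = l + 7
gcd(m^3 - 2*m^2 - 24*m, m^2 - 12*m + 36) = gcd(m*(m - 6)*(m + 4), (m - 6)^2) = m - 6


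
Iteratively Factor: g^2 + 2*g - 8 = (g - 2)*(g + 4)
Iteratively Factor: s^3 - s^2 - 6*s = (s - 3)*(s^2 + 2*s) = (s - 3)*(s + 2)*(s)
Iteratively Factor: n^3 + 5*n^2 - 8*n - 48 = (n + 4)*(n^2 + n - 12) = (n + 4)^2*(n - 3)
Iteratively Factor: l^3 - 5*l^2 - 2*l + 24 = (l - 3)*(l^2 - 2*l - 8) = (l - 3)*(l + 2)*(l - 4)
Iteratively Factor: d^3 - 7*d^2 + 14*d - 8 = (d - 4)*(d^2 - 3*d + 2) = (d - 4)*(d - 1)*(d - 2)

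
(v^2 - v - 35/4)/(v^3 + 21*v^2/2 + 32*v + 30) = (v - 7/2)/(v^2 + 8*v + 12)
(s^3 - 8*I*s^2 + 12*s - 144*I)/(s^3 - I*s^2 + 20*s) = (s^2 - 12*I*s - 36)/(s*(s - 5*I))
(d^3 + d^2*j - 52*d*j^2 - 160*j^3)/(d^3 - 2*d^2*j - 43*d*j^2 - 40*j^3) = (d + 4*j)/(d + j)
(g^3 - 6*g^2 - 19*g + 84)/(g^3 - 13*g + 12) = (g - 7)/(g - 1)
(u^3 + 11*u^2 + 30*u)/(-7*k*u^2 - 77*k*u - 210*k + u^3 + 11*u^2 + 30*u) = u/(-7*k + u)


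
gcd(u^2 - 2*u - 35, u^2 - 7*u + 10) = 1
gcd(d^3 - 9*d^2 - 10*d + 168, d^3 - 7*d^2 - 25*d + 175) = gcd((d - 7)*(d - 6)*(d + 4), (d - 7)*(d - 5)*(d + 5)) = d - 7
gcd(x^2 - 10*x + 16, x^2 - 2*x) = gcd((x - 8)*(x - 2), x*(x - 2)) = x - 2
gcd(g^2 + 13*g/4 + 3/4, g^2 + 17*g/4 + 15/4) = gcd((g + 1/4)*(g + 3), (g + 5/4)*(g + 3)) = g + 3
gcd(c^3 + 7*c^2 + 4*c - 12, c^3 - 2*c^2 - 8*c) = c + 2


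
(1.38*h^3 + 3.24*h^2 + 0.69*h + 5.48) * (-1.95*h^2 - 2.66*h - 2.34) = -2.691*h^5 - 9.9888*h^4 - 13.1931*h^3 - 20.103*h^2 - 16.1914*h - 12.8232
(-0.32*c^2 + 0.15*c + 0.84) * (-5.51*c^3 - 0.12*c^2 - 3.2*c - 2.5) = 1.7632*c^5 - 0.7881*c^4 - 3.6224*c^3 + 0.2192*c^2 - 3.063*c - 2.1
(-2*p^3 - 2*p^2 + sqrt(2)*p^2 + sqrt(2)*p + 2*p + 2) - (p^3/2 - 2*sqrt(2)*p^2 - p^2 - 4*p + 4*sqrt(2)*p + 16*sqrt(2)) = -5*p^3/2 - p^2 + 3*sqrt(2)*p^2 - 3*sqrt(2)*p + 6*p - 16*sqrt(2) + 2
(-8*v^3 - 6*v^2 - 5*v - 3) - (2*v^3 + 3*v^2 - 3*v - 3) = -10*v^3 - 9*v^2 - 2*v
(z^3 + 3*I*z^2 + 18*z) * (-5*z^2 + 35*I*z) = -5*z^5 + 20*I*z^4 - 195*z^3 + 630*I*z^2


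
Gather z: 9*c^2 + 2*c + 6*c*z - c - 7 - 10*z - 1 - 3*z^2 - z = 9*c^2 + c - 3*z^2 + z*(6*c - 11) - 8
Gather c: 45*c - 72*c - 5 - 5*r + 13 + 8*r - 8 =-27*c + 3*r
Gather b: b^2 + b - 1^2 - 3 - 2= b^2 + b - 6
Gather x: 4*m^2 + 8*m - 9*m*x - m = 4*m^2 - 9*m*x + 7*m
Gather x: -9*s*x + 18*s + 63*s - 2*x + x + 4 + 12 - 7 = 81*s + x*(-9*s - 1) + 9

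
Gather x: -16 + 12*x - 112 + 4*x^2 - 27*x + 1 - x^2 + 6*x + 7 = 3*x^2 - 9*x - 120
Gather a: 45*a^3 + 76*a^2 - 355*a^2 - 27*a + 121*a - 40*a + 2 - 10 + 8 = 45*a^3 - 279*a^2 + 54*a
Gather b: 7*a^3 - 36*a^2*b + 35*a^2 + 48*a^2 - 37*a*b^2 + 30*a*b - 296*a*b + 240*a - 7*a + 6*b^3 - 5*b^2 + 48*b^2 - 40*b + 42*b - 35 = 7*a^3 + 83*a^2 + 233*a + 6*b^3 + b^2*(43 - 37*a) + b*(-36*a^2 - 266*a + 2) - 35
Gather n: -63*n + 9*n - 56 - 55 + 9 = -54*n - 102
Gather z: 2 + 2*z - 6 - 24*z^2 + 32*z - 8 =-24*z^2 + 34*z - 12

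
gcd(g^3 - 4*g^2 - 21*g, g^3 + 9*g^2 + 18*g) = g^2 + 3*g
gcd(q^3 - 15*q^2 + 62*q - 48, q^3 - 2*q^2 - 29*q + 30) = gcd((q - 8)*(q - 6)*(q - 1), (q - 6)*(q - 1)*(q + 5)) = q^2 - 7*q + 6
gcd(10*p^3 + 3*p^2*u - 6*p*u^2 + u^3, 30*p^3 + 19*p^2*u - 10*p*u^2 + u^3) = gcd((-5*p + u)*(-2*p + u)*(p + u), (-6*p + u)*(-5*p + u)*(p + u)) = 5*p^2 + 4*p*u - u^2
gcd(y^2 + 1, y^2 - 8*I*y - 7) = y - I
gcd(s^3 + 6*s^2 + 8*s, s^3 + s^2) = s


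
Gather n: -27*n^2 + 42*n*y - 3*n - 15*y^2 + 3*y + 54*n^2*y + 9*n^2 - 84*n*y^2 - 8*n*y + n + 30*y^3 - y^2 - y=n^2*(54*y - 18) + n*(-84*y^2 + 34*y - 2) + 30*y^3 - 16*y^2 + 2*y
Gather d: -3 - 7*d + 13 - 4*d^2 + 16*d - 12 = -4*d^2 + 9*d - 2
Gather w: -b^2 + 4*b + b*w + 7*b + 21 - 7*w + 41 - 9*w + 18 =-b^2 + 11*b + w*(b - 16) + 80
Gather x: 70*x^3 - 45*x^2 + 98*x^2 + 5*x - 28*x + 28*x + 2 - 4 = 70*x^3 + 53*x^2 + 5*x - 2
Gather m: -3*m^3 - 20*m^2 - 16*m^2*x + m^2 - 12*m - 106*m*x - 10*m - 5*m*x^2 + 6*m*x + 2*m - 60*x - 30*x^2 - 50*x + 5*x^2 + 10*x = -3*m^3 + m^2*(-16*x - 19) + m*(-5*x^2 - 100*x - 20) - 25*x^2 - 100*x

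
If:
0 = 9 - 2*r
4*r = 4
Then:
No Solution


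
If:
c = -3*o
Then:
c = -3*o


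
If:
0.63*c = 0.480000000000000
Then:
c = 0.76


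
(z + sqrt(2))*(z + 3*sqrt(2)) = z^2 + 4*sqrt(2)*z + 6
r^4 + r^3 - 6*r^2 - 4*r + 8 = (r - 2)*(r - 1)*(r + 2)^2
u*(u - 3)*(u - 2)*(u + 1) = u^4 - 4*u^3 + u^2 + 6*u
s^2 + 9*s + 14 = (s + 2)*(s + 7)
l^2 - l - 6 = (l - 3)*(l + 2)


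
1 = 1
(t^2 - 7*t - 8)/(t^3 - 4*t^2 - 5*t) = (t - 8)/(t*(t - 5))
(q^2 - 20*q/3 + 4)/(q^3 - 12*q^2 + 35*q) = (q^2 - 20*q/3 + 4)/(q*(q^2 - 12*q + 35))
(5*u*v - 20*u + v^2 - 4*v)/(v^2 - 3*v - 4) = (5*u + v)/(v + 1)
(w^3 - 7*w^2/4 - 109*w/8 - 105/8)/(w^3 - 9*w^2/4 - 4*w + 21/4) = (2*w^2 - 7*w - 15)/(2*(w^2 - 4*w + 3))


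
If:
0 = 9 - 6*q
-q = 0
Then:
No Solution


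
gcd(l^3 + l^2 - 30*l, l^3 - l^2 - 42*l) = l^2 + 6*l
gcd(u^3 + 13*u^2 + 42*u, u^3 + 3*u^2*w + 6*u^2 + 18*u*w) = u^2 + 6*u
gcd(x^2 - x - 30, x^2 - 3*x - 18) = x - 6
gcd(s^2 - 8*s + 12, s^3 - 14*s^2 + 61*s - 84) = 1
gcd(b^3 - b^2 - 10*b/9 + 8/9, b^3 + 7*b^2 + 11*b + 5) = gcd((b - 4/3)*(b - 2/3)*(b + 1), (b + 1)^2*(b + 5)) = b + 1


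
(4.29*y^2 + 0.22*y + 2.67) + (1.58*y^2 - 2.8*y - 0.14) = 5.87*y^2 - 2.58*y + 2.53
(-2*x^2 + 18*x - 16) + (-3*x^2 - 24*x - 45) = -5*x^2 - 6*x - 61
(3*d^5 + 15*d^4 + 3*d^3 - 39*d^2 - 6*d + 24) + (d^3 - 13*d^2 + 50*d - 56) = 3*d^5 + 15*d^4 + 4*d^3 - 52*d^2 + 44*d - 32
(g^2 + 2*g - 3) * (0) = 0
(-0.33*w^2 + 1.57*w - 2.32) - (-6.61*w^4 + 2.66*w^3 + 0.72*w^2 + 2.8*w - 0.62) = 6.61*w^4 - 2.66*w^3 - 1.05*w^2 - 1.23*w - 1.7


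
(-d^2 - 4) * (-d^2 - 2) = d^4 + 6*d^2 + 8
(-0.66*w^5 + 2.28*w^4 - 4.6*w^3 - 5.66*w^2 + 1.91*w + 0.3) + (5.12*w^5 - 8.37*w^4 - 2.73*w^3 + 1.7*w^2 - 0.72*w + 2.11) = 4.46*w^5 - 6.09*w^4 - 7.33*w^3 - 3.96*w^2 + 1.19*w + 2.41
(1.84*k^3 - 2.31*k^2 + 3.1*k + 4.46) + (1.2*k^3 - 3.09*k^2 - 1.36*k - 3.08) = 3.04*k^3 - 5.4*k^2 + 1.74*k + 1.38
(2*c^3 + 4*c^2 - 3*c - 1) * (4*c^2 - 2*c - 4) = 8*c^5 + 12*c^4 - 28*c^3 - 14*c^2 + 14*c + 4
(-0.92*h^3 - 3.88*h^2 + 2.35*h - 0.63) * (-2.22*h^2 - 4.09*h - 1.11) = 2.0424*h^5 + 12.3764*h^4 + 11.6734*h^3 - 3.9061*h^2 - 0.0318000000000005*h + 0.6993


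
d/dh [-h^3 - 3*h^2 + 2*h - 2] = -3*h^2 - 6*h + 2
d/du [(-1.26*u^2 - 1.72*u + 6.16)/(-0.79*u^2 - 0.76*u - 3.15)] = (-0.4012*u^2 + 17.6708*u + 10.0996)/(0.6241*u^4 + 1.2008*u^3 + 5.5546*u^2 + 4.788*u + 9.9225)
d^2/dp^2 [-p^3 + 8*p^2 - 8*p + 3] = 16 - 6*p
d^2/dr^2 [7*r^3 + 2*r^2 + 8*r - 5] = 42*r + 4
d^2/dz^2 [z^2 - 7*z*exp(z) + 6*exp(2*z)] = -7*z*exp(z) + 24*exp(2*z) - 14*exp(z) + 2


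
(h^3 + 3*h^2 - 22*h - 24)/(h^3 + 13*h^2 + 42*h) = (h^2 - 3*h - 4)/(h*(h + 7))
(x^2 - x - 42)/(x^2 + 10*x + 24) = (x - 7)/(x + 4)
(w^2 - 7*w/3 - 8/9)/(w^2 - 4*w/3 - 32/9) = (3*w + 1)/(3*w + 4)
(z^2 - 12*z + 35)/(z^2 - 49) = (z - 5)/(z + 7)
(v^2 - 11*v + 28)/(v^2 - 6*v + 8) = (v - 7)/(v - 2)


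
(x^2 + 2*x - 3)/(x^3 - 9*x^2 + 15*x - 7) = (x + 3)/(x^2 - 8*x + 7)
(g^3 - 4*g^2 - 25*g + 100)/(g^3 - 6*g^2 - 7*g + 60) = (g + 5)/(g + 3)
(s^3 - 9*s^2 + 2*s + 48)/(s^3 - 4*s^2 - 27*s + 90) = (s^2 - 6*s - 16)/(s^2 - s - 30)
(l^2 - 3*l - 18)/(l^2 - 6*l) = (l + 3)/l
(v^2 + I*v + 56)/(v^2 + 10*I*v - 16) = (v - 7*I)/(v + 2*I)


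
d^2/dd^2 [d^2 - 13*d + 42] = 2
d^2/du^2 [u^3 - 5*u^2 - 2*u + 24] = 6*u - 10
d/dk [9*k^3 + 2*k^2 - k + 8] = 27*k^2 + 4*k - 1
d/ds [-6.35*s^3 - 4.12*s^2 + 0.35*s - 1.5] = -19.05*s^2 - 8.24*s + 0.35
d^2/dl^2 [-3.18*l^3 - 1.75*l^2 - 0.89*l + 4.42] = -19.08*l - 3.5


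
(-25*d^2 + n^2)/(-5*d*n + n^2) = (5*d + n)/n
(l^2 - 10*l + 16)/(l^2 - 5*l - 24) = (l - 2)/(l + 3)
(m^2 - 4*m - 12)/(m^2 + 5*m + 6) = (m - 6)/(m + 3)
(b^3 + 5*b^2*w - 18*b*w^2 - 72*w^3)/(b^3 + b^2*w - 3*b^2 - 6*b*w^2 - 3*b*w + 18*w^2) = (-b^2 - 2*b*w + 24*w^2)/(-b^2 + 2*b*w + 3*b - 6*w)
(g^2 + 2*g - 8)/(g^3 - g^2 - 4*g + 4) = (g + 4)/(g^2 + g - 2)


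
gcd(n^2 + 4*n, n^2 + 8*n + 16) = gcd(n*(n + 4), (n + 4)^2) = n + 4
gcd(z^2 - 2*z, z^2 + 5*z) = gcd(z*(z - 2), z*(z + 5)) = z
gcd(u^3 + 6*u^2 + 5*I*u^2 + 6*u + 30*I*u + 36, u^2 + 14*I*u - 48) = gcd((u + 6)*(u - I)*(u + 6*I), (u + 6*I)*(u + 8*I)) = u + 6*I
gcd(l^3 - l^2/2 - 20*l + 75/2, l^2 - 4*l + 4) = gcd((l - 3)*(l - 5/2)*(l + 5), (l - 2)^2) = 1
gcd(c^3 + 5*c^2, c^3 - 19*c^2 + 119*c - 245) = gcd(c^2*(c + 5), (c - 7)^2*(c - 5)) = 1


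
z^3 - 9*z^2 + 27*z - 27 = (z - 3)^3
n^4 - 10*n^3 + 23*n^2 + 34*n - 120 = (n - 5)*(n - 4)*(n - 3)*(n + 2)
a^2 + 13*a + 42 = (a + 6)*(a + 7)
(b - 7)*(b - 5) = b^2 - 12*b + 35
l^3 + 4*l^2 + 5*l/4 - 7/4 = (l - 1/2)*(l + 1)*(l + 7/2)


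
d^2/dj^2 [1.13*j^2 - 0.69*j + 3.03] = 2.26000000000000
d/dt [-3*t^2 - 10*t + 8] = -6*t - 10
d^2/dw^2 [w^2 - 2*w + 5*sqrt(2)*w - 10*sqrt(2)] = 2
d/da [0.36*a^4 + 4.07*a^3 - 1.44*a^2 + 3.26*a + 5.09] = 1.44*a^3 + 12.21*a^2 - 2.88*a + 3.26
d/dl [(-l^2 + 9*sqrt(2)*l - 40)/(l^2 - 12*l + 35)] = (-9*sqrt(2)*l^2 + 12*l^2 + 10*l - 480 + 315*sqrt(2))/(l^4 - 24*l^3 + 214*l^2 - 840*l + 1225)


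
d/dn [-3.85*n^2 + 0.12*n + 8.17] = 0.12 - 7.7*n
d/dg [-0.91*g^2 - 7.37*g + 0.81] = -1.82*g - 7.37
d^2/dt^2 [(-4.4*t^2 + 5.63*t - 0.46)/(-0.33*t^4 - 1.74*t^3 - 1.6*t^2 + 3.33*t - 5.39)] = (2.87496*t^8 + 7.80159599999998*t^7 - 28.725576*t^6 - 54.1622879999999*t^5 - 144.94401*t^4 - 406.153768*t^3 + 387.1998*t^2 + 250.728504*t + 55.823826)/(0.035937*t^12 + 0.568458*t^11 + 3.520044*t^10 + 9.692433*t^9 + 7.355277*t^8 - 8.862336*t^7 + 25.481503*t^6 + 86.805792*t^5 - 64.000929*t^4 - 57.581595*t^3 + 318.757593*t^2 - 290.230479*t + 156.590819)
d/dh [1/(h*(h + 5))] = (-2*h - 5)/(h^2*(h^2 + 10*h + 25))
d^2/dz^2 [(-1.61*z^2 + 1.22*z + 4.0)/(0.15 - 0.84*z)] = -5.87979/(0.592704*z^3 - 0.31752*z^2 + 0.0567*z - 0.003375)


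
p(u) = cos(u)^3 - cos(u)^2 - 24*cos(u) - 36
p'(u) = -3*sin(u)*cos(u)^2 + 2*sin(u)*cos(u) + 24*sin(u)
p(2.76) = -15.39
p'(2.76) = 7.28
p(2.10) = -24.27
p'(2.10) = 19.19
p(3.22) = -14.06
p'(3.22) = -1.49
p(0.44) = -57.79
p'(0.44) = 9.95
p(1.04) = -48.28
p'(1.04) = 20.91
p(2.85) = -14.81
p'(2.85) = 5.56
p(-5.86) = -57.96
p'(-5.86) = 9.58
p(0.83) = -52.35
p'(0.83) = 17.70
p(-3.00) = -14.19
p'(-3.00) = -2.69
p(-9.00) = -15.72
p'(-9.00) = -8.11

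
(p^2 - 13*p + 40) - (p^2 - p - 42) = 82 - 12*p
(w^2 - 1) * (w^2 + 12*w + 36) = w^4 + 12*w^3 + 35*w^2 - 12*w - 36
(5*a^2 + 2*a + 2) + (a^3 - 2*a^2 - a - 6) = a^3 + 3*a^2 + a - 4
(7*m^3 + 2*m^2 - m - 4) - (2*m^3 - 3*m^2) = 5*m^3 + 5*m^2 - m - 4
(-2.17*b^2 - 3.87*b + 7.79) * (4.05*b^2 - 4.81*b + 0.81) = -8.7885*b^4 - 5.2358*b^3 + 48.4065*b^2 - 40.6046*b + 6.3099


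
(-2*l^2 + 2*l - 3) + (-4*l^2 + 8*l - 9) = -6*l^2 + 10*l - 12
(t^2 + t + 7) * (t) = t^3 + t^2 + 7*t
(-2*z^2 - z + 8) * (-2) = 4*z^2 + 2*z - 16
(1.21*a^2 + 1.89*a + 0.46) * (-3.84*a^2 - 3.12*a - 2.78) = -4.6464*a^4 - 11.0328*a^3 - 11.027*a^2 - 6.6894*a - 1.2788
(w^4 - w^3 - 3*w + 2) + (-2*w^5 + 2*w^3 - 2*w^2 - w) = -2*w^5 + w^4 + w^3 - 2*w^2 - 4*w + 2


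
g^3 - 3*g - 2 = (g - 2)*(g + 1)^2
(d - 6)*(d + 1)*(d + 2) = d^3 - 3*d^2 - 16*d - 12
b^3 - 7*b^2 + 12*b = b*(b - 4)*(b - 3)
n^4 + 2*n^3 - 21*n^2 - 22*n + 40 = (n - 4)*(n - 1)*(n + 2)*(n + 5)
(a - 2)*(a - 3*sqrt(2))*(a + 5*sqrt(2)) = a^3 - 2*a^2 + 2*sqrt(2)*a^2 - 30*a - 4*sqrt(2)*a + 60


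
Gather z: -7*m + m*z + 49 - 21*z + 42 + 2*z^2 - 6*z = -7*m + 2*z^2 + z*(m - 27) + 91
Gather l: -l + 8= 8 - l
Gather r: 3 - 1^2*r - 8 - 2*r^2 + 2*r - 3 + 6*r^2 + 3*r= 4*r^2 + 4*r - 8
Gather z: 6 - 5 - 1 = 0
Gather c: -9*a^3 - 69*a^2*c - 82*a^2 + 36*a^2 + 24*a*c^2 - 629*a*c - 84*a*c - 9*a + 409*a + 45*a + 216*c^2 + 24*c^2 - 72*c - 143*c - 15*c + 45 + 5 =-9*a^3 - 46*a^2 + 445*a + c^2*(24*a + 240) + c*(-69*a^2 - 713*a - 230) + 50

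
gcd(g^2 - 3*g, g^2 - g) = g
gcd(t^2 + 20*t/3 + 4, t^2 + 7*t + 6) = t + 6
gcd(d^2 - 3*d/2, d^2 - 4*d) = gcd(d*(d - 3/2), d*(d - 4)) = d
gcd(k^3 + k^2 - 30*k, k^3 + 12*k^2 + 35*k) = k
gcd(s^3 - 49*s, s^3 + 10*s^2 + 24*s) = s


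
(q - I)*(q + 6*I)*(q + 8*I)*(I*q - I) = I*q^4 - 13*q^3 - I*q^3 + 13*q^2 - 34*I*q^2 - 48*q + 34*I*q + 48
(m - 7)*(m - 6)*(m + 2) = m^3 - 11*m^2 + 16*m + 84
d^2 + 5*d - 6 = (d - 1)*(d + 6)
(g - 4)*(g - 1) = g^2 - 5*g + 4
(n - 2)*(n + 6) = n^2 + 4*n - 12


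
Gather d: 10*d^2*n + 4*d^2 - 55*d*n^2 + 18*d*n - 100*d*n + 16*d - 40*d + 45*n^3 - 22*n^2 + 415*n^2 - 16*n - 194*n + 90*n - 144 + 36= d^2*(10*n + 4) + d*(-55*n^2 - 82*n - 24) + 45*n^3 + 393*n^2 - 120*n - 108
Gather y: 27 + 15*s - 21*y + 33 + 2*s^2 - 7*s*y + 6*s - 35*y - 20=2*s^2 + 21*s + y*(-7*s - 56) + 40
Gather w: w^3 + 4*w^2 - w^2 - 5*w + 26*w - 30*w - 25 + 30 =w^3 + 3*w^2 - 9*w + 5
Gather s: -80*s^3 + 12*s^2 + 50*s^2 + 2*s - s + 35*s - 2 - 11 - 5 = -80*s^3 + 62*s^2 + 36*s - 18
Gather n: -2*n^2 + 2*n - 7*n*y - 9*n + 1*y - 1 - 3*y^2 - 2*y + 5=-2*n^2 + n*(-7*y - 7) - 3*y^2 - y + 4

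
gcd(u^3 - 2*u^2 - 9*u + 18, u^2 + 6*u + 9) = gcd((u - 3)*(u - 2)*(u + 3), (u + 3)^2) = u + 3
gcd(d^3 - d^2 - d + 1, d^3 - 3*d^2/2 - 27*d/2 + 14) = d - 1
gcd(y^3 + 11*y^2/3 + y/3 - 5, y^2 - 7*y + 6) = y - 1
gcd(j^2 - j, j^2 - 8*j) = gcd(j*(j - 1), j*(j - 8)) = j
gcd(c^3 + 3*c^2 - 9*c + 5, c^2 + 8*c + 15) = c + 5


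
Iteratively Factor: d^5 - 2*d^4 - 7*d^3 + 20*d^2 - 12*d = (d - 2)*(d^4 - 7*d^2 + 6*d) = (d - 2)*(d - 1)*(d^3 + d^2 - 6*d) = (d - 2)*(d - 1)*(d + 3)*(d^2 - 2*d) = (d - 2)^2*(d - 1)*(d + 3)*(d)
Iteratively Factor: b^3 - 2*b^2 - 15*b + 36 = (b - 3)*(b^2 + b - 12) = (b - 3)*(b + 4)*(b - 3)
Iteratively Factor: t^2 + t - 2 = (t - 1)*(t + 2)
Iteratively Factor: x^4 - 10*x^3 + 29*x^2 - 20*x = (x - 4)*(x^3 - 6*x^2 + 5*x) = (x - 5)*(x - 4)*(x^2 - x) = x*(x - 5)*(x - 4)*(x - 1)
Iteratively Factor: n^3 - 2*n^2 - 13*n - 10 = (n - 5)*(n^2 + 3*n + 2) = (n - 5)*(n + 2)*(n + 1)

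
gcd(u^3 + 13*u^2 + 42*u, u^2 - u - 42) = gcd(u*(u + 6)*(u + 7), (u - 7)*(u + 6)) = u + 6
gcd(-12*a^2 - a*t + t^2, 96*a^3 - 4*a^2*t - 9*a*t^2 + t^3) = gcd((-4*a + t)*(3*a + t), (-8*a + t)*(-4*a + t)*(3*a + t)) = -12*a^2 - a*t + t^2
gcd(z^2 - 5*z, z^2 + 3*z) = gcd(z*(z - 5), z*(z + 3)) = z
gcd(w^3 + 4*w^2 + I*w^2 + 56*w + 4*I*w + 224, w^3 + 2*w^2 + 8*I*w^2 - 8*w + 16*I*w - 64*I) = w^2 + w*(4 + 8*I) + 32*I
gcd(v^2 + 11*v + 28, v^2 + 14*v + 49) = v + 7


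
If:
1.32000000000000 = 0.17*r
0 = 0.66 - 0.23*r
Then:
No Solution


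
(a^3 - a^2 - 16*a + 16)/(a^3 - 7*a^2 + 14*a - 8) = (a + 4)/(a - 2)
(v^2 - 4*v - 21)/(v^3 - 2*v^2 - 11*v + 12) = (v - 7)/(v^2 - 5*v + 4)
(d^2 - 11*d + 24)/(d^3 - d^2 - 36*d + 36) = (d^2 - 11*d + 24)/(d^3 - d^2 - 36*d + 36)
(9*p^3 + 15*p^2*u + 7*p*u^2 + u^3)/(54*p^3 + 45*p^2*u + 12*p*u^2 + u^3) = (p + u)/(6*p + u)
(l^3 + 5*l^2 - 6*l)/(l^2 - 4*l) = (l^2 + 5*l - 6)/(l - 4)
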